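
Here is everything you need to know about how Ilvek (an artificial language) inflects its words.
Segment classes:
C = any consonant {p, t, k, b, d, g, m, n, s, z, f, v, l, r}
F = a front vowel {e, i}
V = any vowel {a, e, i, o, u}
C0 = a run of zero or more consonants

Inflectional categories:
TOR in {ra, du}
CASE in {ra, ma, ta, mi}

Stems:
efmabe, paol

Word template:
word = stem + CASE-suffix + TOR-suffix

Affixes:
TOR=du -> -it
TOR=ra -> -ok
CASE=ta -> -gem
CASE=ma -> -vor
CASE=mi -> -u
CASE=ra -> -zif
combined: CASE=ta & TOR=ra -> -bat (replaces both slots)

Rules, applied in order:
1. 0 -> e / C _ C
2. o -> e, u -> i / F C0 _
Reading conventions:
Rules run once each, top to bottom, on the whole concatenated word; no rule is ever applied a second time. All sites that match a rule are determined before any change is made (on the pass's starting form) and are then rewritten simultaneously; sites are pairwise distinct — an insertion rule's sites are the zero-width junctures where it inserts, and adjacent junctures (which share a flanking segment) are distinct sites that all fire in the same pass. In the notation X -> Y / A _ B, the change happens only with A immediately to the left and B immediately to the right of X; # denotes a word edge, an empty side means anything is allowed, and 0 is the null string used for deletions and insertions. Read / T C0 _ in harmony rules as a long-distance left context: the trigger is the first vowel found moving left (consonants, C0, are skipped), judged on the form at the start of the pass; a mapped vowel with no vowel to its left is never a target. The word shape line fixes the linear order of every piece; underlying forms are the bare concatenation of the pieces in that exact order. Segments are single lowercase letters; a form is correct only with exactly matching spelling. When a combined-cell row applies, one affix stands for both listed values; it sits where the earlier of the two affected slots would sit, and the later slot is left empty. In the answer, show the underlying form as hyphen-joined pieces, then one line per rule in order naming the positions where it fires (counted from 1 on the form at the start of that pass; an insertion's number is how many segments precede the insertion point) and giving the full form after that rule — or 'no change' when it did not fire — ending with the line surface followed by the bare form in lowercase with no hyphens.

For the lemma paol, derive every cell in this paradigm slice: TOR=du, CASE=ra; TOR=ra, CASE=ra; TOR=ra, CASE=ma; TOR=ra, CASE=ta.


cell TOR=du, CASE=ra:
underlying: paol-zif-it
1. 0 -> e / C _ C: inserts after position(s) 4: paolezifit
2. o -> e, u -> i / F C0 _: no change
surface: paolezifit

cell TOR=ra, CASE=ra:
underlying: paol-zif-ok
1. 0 -> e / C _ C: inserts after position(s) 4: paolezifok
2. o -> e, u -> i / F C0 _: fires at position(s) 9: paolezifek
surface: paolezifek

cell TOR=ra, CASE=ma:
underlying: paol-vor-ok
1. 0 -> e / C _ C: inserts after position(s) 4: paolevorok
2. o -> e, u -> i / F C0 _: fires at position(s) 7: paoleverok
surface: paoleverok

cell TOR=ra, CASE=ta:
underlying: paol-bat
1. 0 -> e / C _ C: inserts after position(s) 4: paolebat
2. o -> e, u -> i / F C0 _: no change
surface: paolebat


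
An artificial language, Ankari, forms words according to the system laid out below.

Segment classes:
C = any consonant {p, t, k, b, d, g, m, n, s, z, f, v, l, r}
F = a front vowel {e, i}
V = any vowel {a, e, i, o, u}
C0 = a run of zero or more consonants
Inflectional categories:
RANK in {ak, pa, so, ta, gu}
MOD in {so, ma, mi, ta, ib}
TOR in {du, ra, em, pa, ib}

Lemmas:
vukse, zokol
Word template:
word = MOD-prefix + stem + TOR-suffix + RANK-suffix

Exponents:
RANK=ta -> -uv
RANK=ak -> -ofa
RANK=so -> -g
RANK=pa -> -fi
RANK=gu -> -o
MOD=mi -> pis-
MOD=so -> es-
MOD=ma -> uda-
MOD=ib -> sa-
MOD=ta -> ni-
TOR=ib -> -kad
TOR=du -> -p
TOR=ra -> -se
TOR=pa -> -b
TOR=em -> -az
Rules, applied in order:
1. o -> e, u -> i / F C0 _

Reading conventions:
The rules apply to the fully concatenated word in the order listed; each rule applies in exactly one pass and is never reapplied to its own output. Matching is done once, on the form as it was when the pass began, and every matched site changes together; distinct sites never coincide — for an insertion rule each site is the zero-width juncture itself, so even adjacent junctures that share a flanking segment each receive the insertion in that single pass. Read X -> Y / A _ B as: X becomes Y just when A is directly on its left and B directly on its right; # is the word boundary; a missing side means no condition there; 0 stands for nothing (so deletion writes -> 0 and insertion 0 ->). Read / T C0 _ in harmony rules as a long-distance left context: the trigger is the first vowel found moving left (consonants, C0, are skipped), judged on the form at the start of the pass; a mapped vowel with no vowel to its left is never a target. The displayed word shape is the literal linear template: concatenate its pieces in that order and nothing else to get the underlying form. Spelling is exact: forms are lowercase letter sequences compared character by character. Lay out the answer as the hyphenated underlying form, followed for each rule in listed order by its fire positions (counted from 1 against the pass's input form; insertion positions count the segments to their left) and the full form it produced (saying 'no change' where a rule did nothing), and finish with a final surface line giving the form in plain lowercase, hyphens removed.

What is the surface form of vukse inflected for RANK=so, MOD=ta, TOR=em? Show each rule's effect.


underlying: ni-vukse-az-g
1. o -> e, u -> i / F C0 _: fires at position(s) 4: nivikseazg
surface: nivikseazg


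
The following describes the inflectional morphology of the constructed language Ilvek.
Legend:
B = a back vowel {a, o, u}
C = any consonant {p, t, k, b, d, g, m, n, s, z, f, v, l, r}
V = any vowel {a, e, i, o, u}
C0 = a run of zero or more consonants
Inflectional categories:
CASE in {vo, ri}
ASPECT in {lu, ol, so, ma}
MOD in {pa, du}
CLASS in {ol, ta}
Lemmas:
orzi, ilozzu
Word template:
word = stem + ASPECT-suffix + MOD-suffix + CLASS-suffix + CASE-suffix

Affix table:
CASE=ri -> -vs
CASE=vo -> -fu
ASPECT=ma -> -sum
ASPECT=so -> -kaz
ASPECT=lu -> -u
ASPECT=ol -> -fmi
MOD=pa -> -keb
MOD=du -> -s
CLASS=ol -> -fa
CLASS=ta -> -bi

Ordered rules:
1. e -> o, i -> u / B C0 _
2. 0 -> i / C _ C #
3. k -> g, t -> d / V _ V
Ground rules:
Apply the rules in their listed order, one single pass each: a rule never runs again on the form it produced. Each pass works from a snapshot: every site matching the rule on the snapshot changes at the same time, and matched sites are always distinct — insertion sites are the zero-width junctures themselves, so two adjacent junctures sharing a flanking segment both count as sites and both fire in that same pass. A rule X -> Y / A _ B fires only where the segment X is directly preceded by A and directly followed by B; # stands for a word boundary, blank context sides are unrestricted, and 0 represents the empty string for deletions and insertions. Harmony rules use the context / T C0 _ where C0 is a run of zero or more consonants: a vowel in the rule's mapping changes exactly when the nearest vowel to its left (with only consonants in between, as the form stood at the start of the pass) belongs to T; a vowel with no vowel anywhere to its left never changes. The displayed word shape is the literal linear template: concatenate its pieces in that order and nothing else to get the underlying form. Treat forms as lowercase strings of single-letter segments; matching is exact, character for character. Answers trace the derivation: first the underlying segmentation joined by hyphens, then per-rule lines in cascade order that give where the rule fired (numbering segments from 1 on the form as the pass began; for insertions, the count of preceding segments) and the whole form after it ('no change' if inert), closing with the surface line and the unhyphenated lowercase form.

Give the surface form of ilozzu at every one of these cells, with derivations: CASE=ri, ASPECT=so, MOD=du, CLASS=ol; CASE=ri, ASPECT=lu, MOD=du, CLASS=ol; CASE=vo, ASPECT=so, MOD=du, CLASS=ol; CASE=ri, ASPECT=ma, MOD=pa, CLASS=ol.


cell CASE=ri, ASPECT=so, MOD=du, CLASS=ol:
underlying: ilozzu-kaz-s-fa-vs
1. e -> o, i -> u / B C0 _: no change
2. 0 -> i / C _ C #: inserts after position(s) 13: ilozzukazsfavis
3. k -> g, t -> d / V _ V: fires at position(s) 7: ilozzugazsfavis
surface: ilozzugazsfavis

cell CASE=ri, ASPECT=lu, MOD=du, CLASS=ol:
underlying: ilozzu-u-s-fa-vs
1. e -> o, i -> u / B C0 _: no change
2. 0 -> i / C _ C #: inserts after position(s) 11: ilozzuusfavis
3. k -> g, t -> d / V _ V: no change
surface: ilozzuusfavis

cell CASE=vo, ASPECT=so, MOD=du, CLASS=ol:
underlying: ilozzu-kaz-s-fa-fu
1. e -> o, i -> u / B C0 _: no change
2. 0 -> i / C _ C #: no change
3. k -> g, t -> d / V _ V: fires at position(s) 7: ilozzugazsfafu
surface: ilozzugazsfafu

cell CASE=ri, ASPECT=ma, MOD=pa, CLASS=ol:
underlying: ilozzu-sum-keb-fa-vs
1. e -> o, i -> u / B C0 _: fires at position(s) 11: ilozzusumkobfavs
2. 0 -> i / C _ C #: inserts after position(s) 15: ilozzusumkobfavis
3. k -> g, t -> d / V _ V: no change
surface: ilozzusumkobfavis


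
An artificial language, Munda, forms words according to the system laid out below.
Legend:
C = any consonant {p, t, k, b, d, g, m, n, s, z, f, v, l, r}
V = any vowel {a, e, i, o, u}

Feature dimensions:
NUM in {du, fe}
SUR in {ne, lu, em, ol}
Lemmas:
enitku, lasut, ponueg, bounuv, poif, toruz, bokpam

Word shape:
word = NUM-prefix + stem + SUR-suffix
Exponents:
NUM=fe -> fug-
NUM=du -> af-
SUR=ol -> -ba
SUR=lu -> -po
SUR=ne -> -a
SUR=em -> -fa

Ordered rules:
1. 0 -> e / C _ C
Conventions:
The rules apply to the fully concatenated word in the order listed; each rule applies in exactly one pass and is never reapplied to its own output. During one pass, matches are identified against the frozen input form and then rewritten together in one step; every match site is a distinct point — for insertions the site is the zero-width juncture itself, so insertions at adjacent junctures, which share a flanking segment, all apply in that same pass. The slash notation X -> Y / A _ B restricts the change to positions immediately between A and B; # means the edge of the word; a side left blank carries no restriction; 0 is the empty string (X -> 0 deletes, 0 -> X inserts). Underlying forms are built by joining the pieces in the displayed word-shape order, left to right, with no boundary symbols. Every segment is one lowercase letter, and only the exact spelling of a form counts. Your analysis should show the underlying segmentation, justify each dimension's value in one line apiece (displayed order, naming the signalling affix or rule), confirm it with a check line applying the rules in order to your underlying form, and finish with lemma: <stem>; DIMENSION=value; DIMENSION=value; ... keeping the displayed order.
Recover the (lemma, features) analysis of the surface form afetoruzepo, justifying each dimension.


underlying: af-toruz-po
NUM=du - signalled by the affix af-
SUR=lu - signalled by the affix -po
check: aftoruzpo -> afetoruzepo
lemma: toruz; NUM=du; SUR=lu


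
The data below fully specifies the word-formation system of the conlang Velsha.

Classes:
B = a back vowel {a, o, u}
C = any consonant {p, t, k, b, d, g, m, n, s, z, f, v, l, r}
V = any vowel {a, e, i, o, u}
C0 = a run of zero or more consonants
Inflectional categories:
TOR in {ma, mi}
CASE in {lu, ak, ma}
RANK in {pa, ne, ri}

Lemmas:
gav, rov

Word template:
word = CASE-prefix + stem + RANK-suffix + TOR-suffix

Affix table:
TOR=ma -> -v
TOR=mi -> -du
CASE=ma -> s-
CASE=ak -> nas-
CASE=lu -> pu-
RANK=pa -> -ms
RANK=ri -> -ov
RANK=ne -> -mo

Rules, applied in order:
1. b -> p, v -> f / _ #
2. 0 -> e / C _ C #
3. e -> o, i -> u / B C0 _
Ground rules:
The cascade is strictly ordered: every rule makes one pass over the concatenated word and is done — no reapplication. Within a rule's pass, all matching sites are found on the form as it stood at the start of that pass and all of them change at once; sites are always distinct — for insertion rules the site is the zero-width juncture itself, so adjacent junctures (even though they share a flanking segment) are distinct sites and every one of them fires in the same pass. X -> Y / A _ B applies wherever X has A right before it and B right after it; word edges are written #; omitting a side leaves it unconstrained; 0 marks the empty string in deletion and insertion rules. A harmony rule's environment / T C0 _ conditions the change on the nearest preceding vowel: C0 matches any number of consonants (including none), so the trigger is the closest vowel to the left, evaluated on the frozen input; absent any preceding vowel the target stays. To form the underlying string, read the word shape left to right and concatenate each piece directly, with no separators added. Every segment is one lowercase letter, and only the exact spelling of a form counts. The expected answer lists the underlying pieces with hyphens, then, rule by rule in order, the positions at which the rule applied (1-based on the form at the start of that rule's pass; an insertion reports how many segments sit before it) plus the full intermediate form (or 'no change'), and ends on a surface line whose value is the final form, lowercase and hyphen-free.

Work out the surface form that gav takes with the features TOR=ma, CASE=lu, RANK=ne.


underlying: pu-gav-mo-v
1. b -> p, v -> f / _ #: fires at position(s) 8: pugavmof
2. 0 -> e / C _ C #: no change
3. e -> o, i -> u / B C0 _: no change
surface: pugavmof


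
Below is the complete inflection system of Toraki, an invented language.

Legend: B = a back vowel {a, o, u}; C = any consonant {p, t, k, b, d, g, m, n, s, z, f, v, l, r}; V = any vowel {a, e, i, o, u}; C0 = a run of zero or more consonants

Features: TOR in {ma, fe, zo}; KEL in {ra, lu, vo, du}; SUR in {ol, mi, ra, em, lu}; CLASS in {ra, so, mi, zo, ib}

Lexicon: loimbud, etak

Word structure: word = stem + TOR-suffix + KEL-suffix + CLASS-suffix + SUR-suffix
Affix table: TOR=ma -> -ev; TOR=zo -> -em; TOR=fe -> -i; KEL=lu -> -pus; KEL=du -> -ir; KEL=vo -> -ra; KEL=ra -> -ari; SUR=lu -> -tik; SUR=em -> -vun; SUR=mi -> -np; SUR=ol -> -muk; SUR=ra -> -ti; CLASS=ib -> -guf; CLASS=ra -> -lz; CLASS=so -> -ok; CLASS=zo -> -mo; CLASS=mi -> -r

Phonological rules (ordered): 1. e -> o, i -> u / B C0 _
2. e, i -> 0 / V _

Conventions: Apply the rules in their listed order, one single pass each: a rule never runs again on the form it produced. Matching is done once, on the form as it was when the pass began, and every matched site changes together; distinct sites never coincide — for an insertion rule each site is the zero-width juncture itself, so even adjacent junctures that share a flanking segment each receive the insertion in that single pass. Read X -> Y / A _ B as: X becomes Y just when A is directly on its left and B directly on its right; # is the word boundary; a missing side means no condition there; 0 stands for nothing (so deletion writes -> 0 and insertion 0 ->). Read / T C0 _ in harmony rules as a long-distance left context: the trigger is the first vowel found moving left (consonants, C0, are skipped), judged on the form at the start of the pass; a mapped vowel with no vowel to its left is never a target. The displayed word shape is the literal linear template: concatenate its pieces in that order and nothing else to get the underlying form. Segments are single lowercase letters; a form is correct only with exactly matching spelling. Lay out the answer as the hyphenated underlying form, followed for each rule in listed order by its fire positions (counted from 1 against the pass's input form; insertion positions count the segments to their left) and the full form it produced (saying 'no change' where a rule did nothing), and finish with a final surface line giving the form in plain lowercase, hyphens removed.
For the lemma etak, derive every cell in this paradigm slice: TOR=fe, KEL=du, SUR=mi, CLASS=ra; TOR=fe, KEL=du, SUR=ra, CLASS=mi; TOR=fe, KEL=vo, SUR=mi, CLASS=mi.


cell TOR=fe, KEL=du, SUR=mi, CLASS=ra:
underlying: etak-i-ir-lz-np
1. e -> o, i -> u / B C0 _: fires at position(s) 5: etakuirlznp
2. e, i -> 0 / V _: fires at position(s) 6: etakurlznp
surface: etakurlznp

cell TOR=fe, KEL=du, SUR=ra, CLASS=mi:
underlying: etak-i-ir-r-ti
1. e -> o, i -> u / B C0 _: fires at position(s) 5: etakuirrti
2. e, i -> 0 / V _: fires at position(s) 6: etakurrti
surface: etakurrti

cell TOR=fe, KEL=vo, SUR=mi, CLASS=mi:
underlying: etak-i-ra-r-np
1. e -> o, i -> u / B C0 _: fires at position(s) 5: etakurarnp
2. e, i -> 0 / V _: no change
surface: etakurarnp


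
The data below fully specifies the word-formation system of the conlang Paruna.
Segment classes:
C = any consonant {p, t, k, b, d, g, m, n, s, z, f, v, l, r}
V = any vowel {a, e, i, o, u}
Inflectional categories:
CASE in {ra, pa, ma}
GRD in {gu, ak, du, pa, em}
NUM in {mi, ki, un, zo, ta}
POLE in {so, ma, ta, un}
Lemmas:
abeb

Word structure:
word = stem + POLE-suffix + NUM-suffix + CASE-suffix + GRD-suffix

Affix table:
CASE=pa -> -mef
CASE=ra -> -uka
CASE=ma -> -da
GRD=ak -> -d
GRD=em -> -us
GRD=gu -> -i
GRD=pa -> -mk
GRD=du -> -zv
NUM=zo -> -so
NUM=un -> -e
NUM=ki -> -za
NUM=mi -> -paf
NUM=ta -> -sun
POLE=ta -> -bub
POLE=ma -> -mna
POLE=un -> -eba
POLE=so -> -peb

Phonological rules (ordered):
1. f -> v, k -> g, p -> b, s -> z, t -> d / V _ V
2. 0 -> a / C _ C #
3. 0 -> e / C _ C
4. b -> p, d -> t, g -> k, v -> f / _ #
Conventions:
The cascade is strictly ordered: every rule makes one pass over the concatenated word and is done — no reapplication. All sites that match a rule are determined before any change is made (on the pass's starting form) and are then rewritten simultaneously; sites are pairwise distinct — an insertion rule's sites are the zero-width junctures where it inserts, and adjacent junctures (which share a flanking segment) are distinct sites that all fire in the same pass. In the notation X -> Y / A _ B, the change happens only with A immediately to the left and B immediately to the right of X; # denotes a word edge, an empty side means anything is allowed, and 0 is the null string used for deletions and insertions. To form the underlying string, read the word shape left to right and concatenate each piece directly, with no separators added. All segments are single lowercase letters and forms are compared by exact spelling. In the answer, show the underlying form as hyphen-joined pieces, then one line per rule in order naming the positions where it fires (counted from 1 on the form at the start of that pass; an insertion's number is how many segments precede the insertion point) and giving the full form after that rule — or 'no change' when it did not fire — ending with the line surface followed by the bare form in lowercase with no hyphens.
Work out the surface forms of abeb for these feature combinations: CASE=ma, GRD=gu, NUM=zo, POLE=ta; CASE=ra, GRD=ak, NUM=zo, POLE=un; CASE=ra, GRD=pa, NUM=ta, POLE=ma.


cell CASE=ma, GRD=gu, NUM=zo, POLE=ta:
underlying: abeb-bub-so-da-i
1. f -> v, k -> g, p -> b, s -> z, t -> d / V _ V: no change
2. 0 -> a / C _ C #: no change
3. 0 -> e / C _ C: inserts after position(s) 4, 7: abebebubesodai
4. b -> p, d -> t, g -> k, v -> f / _ #: no change
surface: abebebubesodai

cell CASE=ra, GRD=ak, NUM=zo, POLE=un:
underlying: abeb-eba-so-uka-d
1. f -> v, k -> g, p -> b, s -> z, t -> d / V _ V: fires at position(s) 8, 11: abebebazougad
2. 0 -> a / C _ C #: no change
3. 0 -> e / C _ C: no change
4. b -> p, d -> t, g -> k, v -> f / _ #: fires at position(s) 13: abebebazougat
surface: abebebazougat

cell CASE=ra, GRD=pa, NUM=ta, POLE=ma:
underlying: abeb-mna-sun-uka-mk
1. f -> v, k -> g, p -> b, s -> z, t -> d / V _ V: fires at position(s) 8, 12: abebmnazunugamk
2. 0 -> a / C _ C #: inserts after position(s) 14: abebmnazunugamak
3. 0 -> e / C _ C: inserts after position(s) 4, 5: abebemenazunugamak
4. b -> p, d -> t, g -> k, v -> f / _ #: no change
surface: abebemenazunugamak


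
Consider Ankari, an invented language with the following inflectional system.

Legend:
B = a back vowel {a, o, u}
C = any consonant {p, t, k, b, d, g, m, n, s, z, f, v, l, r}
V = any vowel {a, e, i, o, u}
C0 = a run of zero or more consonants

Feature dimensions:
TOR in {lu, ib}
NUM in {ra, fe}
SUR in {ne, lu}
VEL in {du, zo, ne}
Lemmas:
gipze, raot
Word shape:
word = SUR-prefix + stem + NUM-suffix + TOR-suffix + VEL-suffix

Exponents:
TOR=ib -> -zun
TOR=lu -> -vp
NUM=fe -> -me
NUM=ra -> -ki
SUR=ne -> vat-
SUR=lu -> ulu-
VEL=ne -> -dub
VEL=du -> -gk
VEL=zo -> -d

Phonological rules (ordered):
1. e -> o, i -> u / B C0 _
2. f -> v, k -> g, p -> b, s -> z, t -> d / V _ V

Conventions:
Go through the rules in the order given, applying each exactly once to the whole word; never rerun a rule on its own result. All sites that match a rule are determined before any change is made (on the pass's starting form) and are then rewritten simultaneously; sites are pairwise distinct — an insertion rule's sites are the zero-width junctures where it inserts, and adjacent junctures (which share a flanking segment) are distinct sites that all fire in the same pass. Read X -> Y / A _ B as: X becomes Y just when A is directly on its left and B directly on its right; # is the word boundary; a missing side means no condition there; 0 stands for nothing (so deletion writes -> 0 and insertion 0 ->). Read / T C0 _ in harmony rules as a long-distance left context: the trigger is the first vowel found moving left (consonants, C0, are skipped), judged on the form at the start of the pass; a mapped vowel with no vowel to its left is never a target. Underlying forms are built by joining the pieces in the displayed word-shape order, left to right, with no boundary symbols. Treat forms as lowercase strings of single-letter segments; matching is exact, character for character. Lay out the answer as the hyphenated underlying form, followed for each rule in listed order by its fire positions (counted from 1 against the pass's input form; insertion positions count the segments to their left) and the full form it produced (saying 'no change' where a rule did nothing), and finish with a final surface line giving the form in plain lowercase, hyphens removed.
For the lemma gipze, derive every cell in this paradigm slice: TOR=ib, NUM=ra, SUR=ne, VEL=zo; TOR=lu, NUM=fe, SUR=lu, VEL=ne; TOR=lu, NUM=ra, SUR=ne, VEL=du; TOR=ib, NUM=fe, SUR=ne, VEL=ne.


cell TOR=ib, NUM=ra, SUR=ne, VEL=zo:
underlying: vat-gipze-ki-zun-d
1. e -> o, i -> u / B C0 _: fires at position(s) 5: vatgupzekizund
2. f -> v, k -> g, p -> b, s -> z, t -> d / V _ V: fires at position(s) 9: vatgupzegizund
surface: vatgupzegizund

cell TOR=lu, NUM=fe, SUR=lu, VEL=ne:
underlying: ulu-gipze-me-vp-dub
1. e -> o, i -> u / B C0 _: fires at position(s) 5: ulugupzemevpdub
2. f -> v, k -> g, p -> b, s -> z, t -> d / V _ V: no change
surface: ulugupzemevpdub

cell TOR=lu, NUM=ra, SUR=ne, VEL=du:
underlying: vat-gipze-ki-vp-gk
1. e -> o, i -> u / B C0 _: fires at position(s) 5: vatgupzekivpgk
2. f -> v, k -> g, p -> b, s -> z, t -> d / V _ V: fires at position(s) 9: vatgupzegivpgk
surface: vatgupzegivpgk

cell TOR=ib, NUM=fe, SUR=ne, VEL=ne:
underlying: vat-gipze-me-zun-dub
1. e -> o, i -> u / B C0 _: fires at position(s) 5: vatgupzemezundub
2. f -> v, k -> g, p -> b, s -> z, t -> d / V _ V: no change
surface: vatgupzemezundub


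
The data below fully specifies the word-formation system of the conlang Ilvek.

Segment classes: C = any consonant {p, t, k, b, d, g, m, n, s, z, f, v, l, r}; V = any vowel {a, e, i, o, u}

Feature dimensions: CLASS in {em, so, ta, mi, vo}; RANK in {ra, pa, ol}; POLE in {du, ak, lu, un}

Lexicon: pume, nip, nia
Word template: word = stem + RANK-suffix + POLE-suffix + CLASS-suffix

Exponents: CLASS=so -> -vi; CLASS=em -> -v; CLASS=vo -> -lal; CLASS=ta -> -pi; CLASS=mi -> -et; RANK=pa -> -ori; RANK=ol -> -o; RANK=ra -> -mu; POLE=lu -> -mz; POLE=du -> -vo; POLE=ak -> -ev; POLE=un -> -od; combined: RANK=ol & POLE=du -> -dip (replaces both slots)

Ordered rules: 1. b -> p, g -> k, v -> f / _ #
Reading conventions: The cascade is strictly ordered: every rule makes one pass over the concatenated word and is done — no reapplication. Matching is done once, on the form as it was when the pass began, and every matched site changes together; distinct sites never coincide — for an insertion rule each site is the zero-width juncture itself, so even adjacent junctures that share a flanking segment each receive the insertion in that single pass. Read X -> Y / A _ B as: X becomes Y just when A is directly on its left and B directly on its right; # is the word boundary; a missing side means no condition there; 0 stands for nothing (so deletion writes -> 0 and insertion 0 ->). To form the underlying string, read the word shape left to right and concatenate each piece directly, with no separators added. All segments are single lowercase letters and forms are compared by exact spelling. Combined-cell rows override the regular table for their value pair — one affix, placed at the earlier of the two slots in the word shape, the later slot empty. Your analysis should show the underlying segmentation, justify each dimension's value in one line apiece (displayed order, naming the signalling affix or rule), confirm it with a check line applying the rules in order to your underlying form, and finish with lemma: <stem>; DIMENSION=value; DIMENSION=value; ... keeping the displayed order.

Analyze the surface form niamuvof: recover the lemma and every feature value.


underlying: nia-mu-vo-v
CLASS=em - signalled by the affix -v
RANK=ra - signalled by the affix -mu
POLE=du - signalled by the affix -vo
check: niamuvov -> niamuvof
lemma: nia; CLASS=em; RANK=ra; POLE=du


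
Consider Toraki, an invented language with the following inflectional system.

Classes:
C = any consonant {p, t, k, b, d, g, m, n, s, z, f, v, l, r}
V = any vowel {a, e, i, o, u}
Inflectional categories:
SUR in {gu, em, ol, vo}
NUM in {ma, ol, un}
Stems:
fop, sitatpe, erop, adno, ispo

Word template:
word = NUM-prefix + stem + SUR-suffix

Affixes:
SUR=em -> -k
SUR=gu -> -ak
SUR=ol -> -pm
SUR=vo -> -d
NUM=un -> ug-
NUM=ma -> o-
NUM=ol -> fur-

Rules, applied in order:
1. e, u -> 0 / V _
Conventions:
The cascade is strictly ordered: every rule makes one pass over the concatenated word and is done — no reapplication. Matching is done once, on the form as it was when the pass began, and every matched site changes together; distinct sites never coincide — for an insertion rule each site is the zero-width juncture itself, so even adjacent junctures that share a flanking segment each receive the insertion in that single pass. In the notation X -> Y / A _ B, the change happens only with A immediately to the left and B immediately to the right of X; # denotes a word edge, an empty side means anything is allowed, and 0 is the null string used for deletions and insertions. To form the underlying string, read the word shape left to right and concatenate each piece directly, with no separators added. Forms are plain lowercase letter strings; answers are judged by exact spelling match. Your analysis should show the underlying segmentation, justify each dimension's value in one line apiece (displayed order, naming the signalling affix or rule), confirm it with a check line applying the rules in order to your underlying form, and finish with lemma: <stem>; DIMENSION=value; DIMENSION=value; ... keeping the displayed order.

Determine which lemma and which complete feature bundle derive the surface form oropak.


underlying: o-erop-ak
SUR=gu - signalled by the affix -ak
NUM=ma - signalled by the affix o-
check: oeropak -> oropak
lemma: erop; SUR=gu; NUM=ma


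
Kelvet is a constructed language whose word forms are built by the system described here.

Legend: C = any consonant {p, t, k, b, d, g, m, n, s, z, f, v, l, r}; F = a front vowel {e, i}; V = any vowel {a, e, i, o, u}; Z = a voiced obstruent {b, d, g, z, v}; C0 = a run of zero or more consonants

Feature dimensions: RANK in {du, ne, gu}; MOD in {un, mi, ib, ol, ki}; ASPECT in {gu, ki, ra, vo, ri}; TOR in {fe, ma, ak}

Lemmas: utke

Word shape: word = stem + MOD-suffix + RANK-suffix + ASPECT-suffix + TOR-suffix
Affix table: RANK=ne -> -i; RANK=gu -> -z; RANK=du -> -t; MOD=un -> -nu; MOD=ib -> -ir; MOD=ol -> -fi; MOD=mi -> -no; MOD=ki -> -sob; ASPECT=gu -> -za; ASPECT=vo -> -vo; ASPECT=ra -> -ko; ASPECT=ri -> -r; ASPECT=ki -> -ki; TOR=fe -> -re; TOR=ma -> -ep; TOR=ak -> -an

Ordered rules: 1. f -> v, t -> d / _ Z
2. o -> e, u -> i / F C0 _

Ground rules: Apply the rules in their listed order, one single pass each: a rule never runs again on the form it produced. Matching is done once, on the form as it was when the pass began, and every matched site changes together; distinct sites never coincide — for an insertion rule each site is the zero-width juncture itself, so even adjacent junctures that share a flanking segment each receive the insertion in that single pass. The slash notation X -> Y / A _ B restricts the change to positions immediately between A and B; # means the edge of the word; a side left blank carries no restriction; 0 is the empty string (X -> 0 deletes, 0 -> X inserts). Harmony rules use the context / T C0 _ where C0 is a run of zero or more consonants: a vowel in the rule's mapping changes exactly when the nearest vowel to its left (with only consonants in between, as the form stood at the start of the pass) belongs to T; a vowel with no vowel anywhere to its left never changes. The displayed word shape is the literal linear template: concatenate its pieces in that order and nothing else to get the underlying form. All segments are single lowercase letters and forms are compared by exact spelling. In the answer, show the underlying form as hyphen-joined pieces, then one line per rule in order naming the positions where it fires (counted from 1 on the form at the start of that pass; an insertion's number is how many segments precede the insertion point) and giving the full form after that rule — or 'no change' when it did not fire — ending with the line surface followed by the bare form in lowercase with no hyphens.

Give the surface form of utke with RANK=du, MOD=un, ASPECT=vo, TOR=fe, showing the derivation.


underlying: utke-nu-t-vo-re
1. f -> v, t -> d / _ Z: fires at position(s) 7: utkenudvore
2. o -> e, u -> i / F C0 _: fires at position(s) 6: utkenidvore
surface: utkenidvore


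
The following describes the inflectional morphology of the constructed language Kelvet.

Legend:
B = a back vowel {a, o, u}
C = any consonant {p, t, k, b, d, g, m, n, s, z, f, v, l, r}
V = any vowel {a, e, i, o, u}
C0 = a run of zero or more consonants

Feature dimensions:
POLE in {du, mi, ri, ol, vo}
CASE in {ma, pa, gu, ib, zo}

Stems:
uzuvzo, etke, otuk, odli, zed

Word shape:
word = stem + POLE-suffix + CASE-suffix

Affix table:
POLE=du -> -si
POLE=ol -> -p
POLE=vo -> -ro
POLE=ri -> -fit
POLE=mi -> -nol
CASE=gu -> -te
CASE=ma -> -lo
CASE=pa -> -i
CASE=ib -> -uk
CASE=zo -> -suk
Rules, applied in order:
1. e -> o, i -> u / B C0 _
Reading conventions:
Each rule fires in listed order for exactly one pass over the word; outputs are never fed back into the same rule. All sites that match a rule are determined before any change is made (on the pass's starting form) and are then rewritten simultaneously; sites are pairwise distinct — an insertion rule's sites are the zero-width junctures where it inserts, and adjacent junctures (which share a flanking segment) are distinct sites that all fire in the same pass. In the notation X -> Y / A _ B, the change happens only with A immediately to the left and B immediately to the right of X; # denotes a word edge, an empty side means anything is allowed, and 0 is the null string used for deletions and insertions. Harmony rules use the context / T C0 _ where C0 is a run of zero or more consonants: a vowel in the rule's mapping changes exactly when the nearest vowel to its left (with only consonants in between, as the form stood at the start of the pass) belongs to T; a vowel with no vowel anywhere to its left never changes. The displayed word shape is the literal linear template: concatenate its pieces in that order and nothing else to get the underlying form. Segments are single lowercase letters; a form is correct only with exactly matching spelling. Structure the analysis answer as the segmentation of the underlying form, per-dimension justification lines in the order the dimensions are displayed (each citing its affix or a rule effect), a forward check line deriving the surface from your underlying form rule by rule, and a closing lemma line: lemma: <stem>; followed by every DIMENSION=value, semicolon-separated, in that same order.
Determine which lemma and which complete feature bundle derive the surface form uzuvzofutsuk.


underlying: uzuvzo-fit-suk
POLE=ri - signalled by the affix -fit
CASE=zo - signalled by the affix -suk
check: uzuvzofitsuk -> uzuvzofutsuk
lemma: uzuvzo; POLE=ri; CASE=zo


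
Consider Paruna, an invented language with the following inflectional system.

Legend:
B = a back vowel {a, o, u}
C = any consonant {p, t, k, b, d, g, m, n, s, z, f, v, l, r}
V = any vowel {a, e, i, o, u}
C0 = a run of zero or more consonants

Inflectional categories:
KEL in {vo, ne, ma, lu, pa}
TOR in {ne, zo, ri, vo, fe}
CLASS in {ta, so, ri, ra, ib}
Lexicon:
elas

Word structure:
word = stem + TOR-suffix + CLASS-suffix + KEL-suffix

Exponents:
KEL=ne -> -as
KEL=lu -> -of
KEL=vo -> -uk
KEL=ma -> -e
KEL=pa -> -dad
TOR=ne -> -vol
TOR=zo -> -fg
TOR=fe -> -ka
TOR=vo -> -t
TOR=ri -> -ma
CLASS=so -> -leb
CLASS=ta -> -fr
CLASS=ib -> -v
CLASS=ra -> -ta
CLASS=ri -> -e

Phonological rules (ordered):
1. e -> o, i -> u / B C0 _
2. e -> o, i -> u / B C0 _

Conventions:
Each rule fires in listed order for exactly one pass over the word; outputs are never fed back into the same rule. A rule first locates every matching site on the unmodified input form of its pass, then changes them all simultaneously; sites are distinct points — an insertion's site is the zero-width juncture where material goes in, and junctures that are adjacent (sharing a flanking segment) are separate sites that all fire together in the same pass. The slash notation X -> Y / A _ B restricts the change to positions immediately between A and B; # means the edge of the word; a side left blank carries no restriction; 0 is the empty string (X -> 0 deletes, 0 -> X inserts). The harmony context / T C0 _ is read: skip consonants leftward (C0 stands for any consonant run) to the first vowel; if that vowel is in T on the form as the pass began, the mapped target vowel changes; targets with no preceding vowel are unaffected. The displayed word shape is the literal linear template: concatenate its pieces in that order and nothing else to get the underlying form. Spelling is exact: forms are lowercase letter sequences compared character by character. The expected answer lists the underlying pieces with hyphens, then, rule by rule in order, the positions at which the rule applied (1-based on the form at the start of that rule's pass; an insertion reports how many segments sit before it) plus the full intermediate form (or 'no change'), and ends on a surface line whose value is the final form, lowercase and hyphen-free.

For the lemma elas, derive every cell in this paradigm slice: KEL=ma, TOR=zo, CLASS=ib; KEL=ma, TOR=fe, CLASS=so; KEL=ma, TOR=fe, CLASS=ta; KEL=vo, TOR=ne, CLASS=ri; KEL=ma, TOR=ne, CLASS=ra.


cell KEL=ma, TOR=zo, CLASS=ib:
underlying: elas-fg-v-e
1. e -> o, i -> u / B C0 _: fires at position(s) 8: elasfgvo
2. e -> o, i -> u / B C0 _: no change
surface: elasfgvo

cell KEL=ma, TOR=fe, CLASS=so:
underlying: elas-ka-leb-e
1. e -> o, i -> u / B C0 _: fires at position(s) 8: elaskalobe
2. e -> o, i -> u / B C0 _: fires at position(s) 10: elaskalobo
surface: elaskalobo

cell KEL=ma, TOR=fe, CLASS=ta:
underlying: elas-ka-fr-e
1. e -> o, i -> u / B C0 _: fires at position(s) 9: elaskafro
2. e -> o, i -> u / B C0 _: no change
surface: elaskafro

cell KEL=vo, TOR=ne, CLASS=ri:
underlying: elas-vol-e-uk
1. e -> o, i -> u / B C0 _: fires at position(s) 8: elasvolouk
2. e -> o, i -> u / B C0 _: no change
surface: elasvolouk

cell KEL=ma, TOR=ne, CLASS=ra:
underlying: elas-vol-ta-e
1. e -> o, i -> u / B C0 _: fires at position(s) 10: elasvoltao
2. e -> o, i -> u / B C0 _: no change
surface: elasvoltao


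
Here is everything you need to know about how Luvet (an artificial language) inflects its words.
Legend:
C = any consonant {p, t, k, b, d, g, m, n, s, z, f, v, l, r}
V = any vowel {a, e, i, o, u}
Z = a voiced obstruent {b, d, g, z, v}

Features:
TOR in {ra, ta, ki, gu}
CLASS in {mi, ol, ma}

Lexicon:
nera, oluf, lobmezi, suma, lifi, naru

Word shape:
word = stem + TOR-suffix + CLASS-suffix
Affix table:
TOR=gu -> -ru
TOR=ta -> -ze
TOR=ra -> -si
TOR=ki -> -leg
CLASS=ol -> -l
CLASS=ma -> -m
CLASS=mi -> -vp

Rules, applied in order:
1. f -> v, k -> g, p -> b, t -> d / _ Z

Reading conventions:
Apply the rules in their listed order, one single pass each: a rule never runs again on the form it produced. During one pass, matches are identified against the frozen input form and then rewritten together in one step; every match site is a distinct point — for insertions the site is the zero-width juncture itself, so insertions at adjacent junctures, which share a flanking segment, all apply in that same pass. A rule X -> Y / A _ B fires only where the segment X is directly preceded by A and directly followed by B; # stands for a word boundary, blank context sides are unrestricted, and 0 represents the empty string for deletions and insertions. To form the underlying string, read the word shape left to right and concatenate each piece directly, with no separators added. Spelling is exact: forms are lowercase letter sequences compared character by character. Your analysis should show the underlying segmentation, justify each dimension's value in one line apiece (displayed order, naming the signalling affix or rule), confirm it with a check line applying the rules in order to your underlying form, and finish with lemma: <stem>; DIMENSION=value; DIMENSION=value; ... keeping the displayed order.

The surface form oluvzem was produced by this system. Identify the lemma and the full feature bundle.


underlying: oluf-ze-m
TOR=ta - signalled by the affix -ze
CLASS=ma - signalled by the affix -m
check: olufzem -> oluvzem
lemma: oluf; TOR=ta; CLASS=ma


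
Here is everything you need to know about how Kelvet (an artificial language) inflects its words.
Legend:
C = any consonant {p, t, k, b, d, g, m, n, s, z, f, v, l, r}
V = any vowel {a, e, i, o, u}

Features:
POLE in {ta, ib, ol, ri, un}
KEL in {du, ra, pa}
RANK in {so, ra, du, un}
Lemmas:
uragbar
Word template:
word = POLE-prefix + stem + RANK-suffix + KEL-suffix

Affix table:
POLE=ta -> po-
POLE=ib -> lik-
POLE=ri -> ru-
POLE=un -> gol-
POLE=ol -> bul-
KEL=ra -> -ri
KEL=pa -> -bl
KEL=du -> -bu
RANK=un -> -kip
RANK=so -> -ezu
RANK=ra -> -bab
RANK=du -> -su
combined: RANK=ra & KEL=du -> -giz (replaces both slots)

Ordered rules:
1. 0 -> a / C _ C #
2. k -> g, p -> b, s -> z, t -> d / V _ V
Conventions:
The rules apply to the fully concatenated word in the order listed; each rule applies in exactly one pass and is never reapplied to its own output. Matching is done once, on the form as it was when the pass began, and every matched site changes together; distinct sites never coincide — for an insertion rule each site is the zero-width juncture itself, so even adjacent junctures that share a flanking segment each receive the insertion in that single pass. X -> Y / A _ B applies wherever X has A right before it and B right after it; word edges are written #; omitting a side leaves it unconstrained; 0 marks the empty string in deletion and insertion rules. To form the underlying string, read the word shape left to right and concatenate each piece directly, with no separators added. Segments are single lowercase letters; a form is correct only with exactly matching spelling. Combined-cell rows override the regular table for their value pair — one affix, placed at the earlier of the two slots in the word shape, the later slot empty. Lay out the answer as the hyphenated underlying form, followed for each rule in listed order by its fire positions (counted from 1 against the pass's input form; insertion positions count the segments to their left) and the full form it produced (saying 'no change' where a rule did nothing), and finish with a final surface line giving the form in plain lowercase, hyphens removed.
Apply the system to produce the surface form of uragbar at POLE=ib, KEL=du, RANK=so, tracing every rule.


underlying: lik-uragbar-ezu-bu
1. 0 -> a / C _ C #: no change
2. k -> g, p -> b, s -> z, t -> d / V _ V: fires at position(s) 3: liguragbarezubu
surface: liguragbarezubu
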